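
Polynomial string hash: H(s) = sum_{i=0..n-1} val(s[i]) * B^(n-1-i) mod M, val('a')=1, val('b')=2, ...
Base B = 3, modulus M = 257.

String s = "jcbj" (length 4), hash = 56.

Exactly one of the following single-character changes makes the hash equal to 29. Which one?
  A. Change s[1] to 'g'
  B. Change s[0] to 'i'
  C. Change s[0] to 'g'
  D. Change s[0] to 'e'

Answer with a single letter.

Option A: s[1]='c'->'g', delta=(7-3)*3^2 mod 257 = 36, hash=56+36 mod 257 = 92
Option B: s[0]='j'->'i', delta=(9-10)*3^3 mod 257 = 230, hash=56+230 mod 257 = 29 <-- target
Option C: s[0]='j'->'g', delta=(7-10)*3^3 mod 257 = 176, hash=56+176 mod 257 = 232
Option D: s[0]='j'->'e', delta=(5-10)*3^3 mod 257 = 122, hash=56+122 mod 257 = 178

Answer: B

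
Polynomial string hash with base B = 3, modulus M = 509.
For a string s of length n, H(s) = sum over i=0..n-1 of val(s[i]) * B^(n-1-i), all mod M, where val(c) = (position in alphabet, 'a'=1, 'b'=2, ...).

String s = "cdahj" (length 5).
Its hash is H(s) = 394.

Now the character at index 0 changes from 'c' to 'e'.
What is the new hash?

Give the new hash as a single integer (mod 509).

val('c') = 3, val('e') = 5
Position k = 0, exponent = n-1-k = 4
B^4 mod M = 3^4 mod 509 = 81
Delta = (5 - 3) * 81 mod 509 = 162
New hash = (394 + 162) mod 509 = 47

Answer: 47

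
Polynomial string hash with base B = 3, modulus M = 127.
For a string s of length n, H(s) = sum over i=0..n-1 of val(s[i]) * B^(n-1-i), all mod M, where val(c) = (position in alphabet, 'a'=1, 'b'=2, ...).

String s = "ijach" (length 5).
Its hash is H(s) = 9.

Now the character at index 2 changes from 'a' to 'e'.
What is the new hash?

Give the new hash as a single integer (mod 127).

val('a') = 1, val('e') = 5
Position k = 2, exponent = n-1-k = 2
B^2 mod M = 3^2 mod 127 = 9
Delta = (5 - 1) * 9 mod 127 = 36
New hash = (9 + 36) mod 127 = 45

Answer: 45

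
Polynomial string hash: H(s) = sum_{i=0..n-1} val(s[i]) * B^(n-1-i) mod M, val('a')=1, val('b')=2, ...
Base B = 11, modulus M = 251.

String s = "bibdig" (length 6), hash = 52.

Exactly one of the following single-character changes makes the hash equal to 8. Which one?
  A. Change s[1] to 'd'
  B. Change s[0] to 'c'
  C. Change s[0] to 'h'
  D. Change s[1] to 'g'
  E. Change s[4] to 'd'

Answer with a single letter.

Option A: s[1]='i'->'d', delta=(4-9)*11^4 mod 251 = 87, hash=52+87 mod 251 = 139
Option B: s[0]='b'->'c', delta=(3-2)*11^5 mod 251 = 160, hash=52+160 mod 251 = 212
Option C: s[0]='b'->'h', delta=(8-2)*11^5 mod 251 = 207, hash=52+207 mod 251 = 8 <-- target
Option D: s[1]='i'->'g', delta=(7-9)*11^4 mod 251 = 85, hash=52+85 mod 251 = 137
Option E: s[4]='i'->'d', delta=(4-9)*11^1 mod 251 = 196, hash=52+196 mod 251 = 248

Answer: C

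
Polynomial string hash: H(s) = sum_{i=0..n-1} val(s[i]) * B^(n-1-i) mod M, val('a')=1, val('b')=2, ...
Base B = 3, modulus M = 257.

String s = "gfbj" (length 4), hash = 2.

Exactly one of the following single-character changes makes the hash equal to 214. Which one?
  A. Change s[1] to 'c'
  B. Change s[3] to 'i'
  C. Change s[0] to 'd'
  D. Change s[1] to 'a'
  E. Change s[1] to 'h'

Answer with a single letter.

Answer: D

Derivation:
Option A: s[1]='f'->'c', delta=(3-6)*3^2 mod 257 = 230, hash=2+230 mod 257 = 232
Option B: s[3]='j'->'i', delta=(9-10)*3^0 mod 257 = 256, hash=2+256 mod 257 = 1
Option C: s[0]='g'->'d', delta=(4-7)*3^3 mod 257 = 176, hash=2+176 mod 257 = 178
Option D: s[1]='f'->'a', delta=(1-6)*3^2 mod 257 = 212, hash=2+212 mod 257 = 214 <-- target
Option E: s[1]='f'->'h', delta=(8-6)*3^2 mod 257 = 18, hash=2+18 mod 257 = 20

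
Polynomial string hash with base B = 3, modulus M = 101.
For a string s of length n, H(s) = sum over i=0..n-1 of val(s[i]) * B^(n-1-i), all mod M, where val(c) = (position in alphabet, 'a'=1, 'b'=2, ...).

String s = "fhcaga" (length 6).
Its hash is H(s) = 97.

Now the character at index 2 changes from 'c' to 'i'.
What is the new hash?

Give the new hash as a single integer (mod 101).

val('c') = 3, val('i') = 9
Position k = 2, exponent = n-1-k = 3
B^3 mod M = 3^3 mod 101 = 27
Delta = (9 - 3) * 27 mod 101 = 61
New hash = (97 + 61) mod 101 = 57

Answer: 57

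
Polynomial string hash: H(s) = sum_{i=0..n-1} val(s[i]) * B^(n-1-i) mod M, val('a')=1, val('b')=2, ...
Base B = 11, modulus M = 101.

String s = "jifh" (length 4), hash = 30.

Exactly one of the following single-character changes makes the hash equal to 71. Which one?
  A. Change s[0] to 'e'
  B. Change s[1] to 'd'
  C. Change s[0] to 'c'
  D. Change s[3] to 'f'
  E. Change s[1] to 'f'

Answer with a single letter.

Answer: E

Derivation:
Option A: s[0]='j'->'e', delta=(5-10)*11^3 mod 101 = 11, hash=30+11 mod 101 = 41
Option B: s[1]='i'->'d', delta=(4-9)*11^2 mod 101 = 1, hash=30+1 mod 101 = 31
Option C: s[0]='j'->'c', delta=(3-10)*11^3 mod 101 = 76, hash=30+76 mod 101 = 5
Option D: s[3]='h'->'f', delta=(6-8)*11^0 mod 101 = 99, hash=30+99 mod 101 = 28
Option E: s[1]='i'->'f', delta=(6-9)*11^2 mod 101 = 41, hash=30+41 mod 101 = 71 <-- target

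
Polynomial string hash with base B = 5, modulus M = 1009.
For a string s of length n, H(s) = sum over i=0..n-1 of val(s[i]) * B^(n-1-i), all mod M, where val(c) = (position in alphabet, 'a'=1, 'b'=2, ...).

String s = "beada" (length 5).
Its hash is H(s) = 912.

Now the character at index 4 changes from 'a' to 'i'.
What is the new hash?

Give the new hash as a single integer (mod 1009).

Answer: 920

Derivation:
val('a') = 1, val('i') = 9
Position k = 4, exponent = n-1-k = 0
B^0 mod M = 5^0 mod 1009 = 1
Delta = (9 - 1) * 1 mod 1009 = 8
New hash = (912 + 8) mod 1009 = 920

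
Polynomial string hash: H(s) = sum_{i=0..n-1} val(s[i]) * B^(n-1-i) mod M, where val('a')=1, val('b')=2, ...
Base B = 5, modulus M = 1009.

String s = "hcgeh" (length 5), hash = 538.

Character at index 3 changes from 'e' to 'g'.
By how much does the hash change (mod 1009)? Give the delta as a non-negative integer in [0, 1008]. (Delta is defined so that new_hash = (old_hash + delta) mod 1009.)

Answer: 10

Derivation:
Delta formula: (val(new) - val(old)) * B^(n-1-k) mod M
  val('g') - val('e') = 7 - 5 = 2
  B^(n-1-k) = 5^1 mod 1009 = 5
  Delta = 2 * 5 mod 1009 = 10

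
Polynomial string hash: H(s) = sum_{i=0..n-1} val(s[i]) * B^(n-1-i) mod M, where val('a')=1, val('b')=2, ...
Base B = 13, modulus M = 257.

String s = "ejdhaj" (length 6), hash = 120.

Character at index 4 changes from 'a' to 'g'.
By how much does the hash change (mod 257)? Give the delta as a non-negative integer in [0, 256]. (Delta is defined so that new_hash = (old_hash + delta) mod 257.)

Delta formula: (val(new) - val(old)) * B^(n-1-k) mod M
  val('g') - val('a') = 7 - 1 = 6
  B^(n-1-k) = 13^1 mod 257 = 13
  Delta = 6 * 13 mod 257 = 78

Answer: 78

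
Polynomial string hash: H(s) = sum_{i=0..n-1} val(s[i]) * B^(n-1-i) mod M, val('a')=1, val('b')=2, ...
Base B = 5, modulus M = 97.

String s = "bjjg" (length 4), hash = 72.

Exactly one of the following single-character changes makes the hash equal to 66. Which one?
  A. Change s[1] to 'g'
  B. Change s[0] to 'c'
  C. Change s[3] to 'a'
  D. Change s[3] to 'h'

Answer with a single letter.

Option A: s[1]='j'->'g', delta=(7-10)*5^2 mod 97 = 22, hash=72+22 mod 97 = 94
Option B: s[0]='b'->'c', delta=(3-2)*5^3 mod 97 = 28, hash=72+28 mod 97 = 3
Option C: s[3]='g'->'a', delta=(1-7)*5^0 mod 97 = 91, hash=72+91 mod 97 = 66 <-- target
Option D: s[3]='g'->'h', delta=(8-7)*5^0 mod 97 = 1, hash=72+1 mod 97 = 73

Answer: C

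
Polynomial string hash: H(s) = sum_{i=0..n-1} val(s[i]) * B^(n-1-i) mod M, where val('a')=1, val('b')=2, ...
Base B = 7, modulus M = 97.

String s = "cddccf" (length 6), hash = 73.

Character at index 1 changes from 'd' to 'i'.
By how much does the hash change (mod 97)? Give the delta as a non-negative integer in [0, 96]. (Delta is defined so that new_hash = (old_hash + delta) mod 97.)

Answer: 74

Derivation:
Delta formula: (val(new) - val(old)) * B^(n-1-k) mod M
  val('i') - val('d') = 9 - 4 = 5
  B^(n-1-k) = 7^4 mod 97 = 73
  Delta = 5 * 73 mod 97 = 74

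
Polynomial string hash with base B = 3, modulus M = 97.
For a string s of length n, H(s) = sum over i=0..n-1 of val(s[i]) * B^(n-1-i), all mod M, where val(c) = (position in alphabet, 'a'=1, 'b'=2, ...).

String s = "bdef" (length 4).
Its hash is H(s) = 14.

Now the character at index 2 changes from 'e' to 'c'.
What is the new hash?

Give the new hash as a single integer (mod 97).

Answer: 8

Derivation:
val('e') = 5, val('c') = 3
Position k = 2, exponent = n-1-k = 1
B^1 mod M = 3^1 mod 97 = 3
Delta = (3 - 5) * 3 mod 97 = 91
New hash = (14 + 91) mod 97 = 8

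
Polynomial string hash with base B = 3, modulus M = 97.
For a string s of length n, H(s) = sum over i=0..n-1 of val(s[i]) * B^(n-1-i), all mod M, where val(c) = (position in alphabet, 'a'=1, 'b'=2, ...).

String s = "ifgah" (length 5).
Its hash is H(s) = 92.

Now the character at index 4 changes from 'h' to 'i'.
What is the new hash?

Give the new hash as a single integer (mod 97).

val('h') = 8, val('i') = 9
Position k = 4, exponent = n-1-k = 0
B^0 mod M = 3^0 mod 97 = 1
Delta = (9 - 8) * 1 mod 97 = 1
New hash = (92 + 1) mod 97 = 93

Answer: 93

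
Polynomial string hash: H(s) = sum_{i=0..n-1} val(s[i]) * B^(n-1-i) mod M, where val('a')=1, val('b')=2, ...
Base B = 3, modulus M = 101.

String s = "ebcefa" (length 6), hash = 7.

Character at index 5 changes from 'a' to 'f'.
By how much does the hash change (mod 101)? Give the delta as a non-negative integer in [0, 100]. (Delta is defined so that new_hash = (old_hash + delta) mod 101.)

Delta formula: (val(new) - val(old)) * B^(n-1-k) mod M
  val('f') - val('a') = 6 - 1 = 5
  B^(n-1-k) = 3^0 mod 101 = 1
  Delta = 5 * 1 mod 101 = 5

Answer: 5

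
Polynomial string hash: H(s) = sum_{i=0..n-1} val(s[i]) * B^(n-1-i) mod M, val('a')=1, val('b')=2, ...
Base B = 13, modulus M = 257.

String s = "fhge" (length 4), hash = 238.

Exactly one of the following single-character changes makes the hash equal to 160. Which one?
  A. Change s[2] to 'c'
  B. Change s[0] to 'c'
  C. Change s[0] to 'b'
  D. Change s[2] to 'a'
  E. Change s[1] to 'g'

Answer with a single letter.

Option A: s[2]='g'->'c', delta=(3-7)*13^1 mod 257 = 205, hash=238+205 mod 257 = 186
Option B: s[0]='f'->'c', delta=(3-6)*13^3 mod 257 = 91, hash=238+91 mod 257 = 72
Option C: s[0]='f'->'b', delta=(2-6)*13^3 mod 257 = 207, hash=238+207 mod 257 = 188
Option D: s[2]='g'->'a', delta=(1-7)*13^1 mod 257 = 179, hash=238+179 mod 257 = 160 <-- target
Option E: s[1]='h'->'g', delta=(7-8)*13^2 mod 257 = 88, hash=238+88 mod 257 = 69

Answer: D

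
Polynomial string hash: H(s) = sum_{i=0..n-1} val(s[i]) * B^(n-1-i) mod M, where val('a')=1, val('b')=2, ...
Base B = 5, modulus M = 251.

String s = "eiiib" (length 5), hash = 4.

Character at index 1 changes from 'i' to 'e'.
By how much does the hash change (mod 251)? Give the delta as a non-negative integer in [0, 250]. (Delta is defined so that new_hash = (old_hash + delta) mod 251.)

Delta formula: (val(new) - val(old)) * B^(n-1-k) mod M
  val('e') - val('i') = 5 - 9 = -4
  B^(n-1-k) = 5^3 mod 251 = 125
  Delta = -4 * 125 mod 251 = 2

Answer: 2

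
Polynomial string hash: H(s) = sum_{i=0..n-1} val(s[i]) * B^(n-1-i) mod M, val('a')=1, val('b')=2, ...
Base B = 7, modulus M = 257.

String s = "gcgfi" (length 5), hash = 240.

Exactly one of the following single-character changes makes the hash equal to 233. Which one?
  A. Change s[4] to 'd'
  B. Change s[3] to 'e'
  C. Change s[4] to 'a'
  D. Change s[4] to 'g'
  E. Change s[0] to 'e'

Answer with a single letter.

Answer: B

Derivation:
Option A: s[4]='i'->'d', delta=(4-9)*7^0 mod 257 = 252, hash=240+252 mod 257 = 235
Option B: s[3]='f'->'e', delta=(5-6)*7^1 mod 257 = 250, hash=240+250 mod 257 = 233 <-- target
Option C: s[4]='i'->'a', delta=(1-9)*7^0 mod 257 = 249, hash=240+249 mod 257 = 232
Option D: s[4]='i'->'g', delta=(7-9)*7^0 mod 257 = 255, hash=240+255 mod 257 = 238
Option E: s[0]='g'->'e', delta=(5-7)*7^4 mod 257 = 81, hash=240+81 mod 257 = 64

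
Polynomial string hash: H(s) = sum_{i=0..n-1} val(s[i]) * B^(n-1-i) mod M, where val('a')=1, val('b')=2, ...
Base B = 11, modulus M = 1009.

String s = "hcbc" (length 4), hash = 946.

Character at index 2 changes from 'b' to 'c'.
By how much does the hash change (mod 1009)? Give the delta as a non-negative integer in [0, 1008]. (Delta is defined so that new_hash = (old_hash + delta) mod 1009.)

Delta formula: (val(new) - val(old)) * B^(n-1-k) mod M
  val('c') - val('b') = 3 - 2 = 1
  B^(n-1-k) = 11^1 mod 1009 = 11
  Delta = 1 * 11 mod 1009 = 11

Answer: 11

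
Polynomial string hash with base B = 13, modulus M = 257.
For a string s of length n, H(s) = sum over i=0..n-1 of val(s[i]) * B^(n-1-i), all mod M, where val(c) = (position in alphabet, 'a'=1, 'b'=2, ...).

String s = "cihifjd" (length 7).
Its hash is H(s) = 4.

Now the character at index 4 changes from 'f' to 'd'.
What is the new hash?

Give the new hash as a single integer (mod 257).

Answer: 180

Derivation:
val('f') = 6, val('d') = 4
Position k = 4, exponent = n-1-k = 2
B^2 mod M = 13^2 mod 257 = 169
Delta = (4 - 6) * 169 mod 257 = 176
New hash = (4 + 176) mod 257 = 180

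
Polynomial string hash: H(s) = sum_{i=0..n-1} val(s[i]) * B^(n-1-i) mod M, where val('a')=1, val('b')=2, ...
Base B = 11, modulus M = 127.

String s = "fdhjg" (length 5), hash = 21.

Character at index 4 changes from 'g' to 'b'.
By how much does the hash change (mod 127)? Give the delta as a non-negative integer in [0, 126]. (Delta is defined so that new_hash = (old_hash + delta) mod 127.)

Delta formula: (val(new) - val(old)) * B^(n-1-k) mod M
  val('b') - val('g') = 2 - 7 = -5
  B^(n-1-k) = 11^0 mod 127 = 1
  Delta = -5 * 1 mod 127 = 122

Answer: 122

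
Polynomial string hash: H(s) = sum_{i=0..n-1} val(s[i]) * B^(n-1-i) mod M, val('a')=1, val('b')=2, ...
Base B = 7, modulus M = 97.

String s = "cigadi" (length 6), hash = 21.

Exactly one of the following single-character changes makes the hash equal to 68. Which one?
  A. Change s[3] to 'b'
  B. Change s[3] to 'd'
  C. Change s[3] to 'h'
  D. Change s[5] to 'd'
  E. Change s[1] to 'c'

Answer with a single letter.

Option A: s[3]='a'->'b', delta=(2-1)*7^2 mod 97 = 49, hash=21+49 mod 97 = 70
Option B: s[3]='a'->'d', delta=(4-1)*7^2 mod 97 = 50, hash=21+50 mod 97 = 71
Option C: s[3]='a'->'h', delta=(8-1)*7^2 mod 97 = 52, hash=21+52 mod 97 = 73
Option D: s[5]='i'->'d', delta=(4-9)*7^0 mod 97 = 92, hash=21+92 mod 97 = 16
Option E: s[1]='i'->'c', delta=(3-9)*7^4 mod 97 = 47, hash=21+47 mod 97 = 68 <-- target

Answer: E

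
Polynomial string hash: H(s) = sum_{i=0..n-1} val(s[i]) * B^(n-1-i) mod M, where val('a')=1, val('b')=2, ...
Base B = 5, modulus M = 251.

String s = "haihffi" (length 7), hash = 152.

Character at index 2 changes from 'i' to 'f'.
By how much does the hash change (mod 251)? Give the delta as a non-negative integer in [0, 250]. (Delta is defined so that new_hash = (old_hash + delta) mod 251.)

Answer: 133

Derivation:
Delta formula: (val(new) - val(old)) * B^(n-1-k) mod M
  val('f') - val('i') = 6 - 9 = -3
  B^(n-1-k) = 5^4 mod 251 = 123
  Delta = -3 * 123 mod 251 = 133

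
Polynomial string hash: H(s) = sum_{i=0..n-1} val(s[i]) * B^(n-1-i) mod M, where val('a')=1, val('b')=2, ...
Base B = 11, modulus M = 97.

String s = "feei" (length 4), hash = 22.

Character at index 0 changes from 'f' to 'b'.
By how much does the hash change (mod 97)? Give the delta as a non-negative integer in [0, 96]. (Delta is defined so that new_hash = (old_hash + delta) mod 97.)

Answer: 11

Derivation:
Delta formula: (val(new) - val(old)) * B^(n-1-k) mod M
  val('b') - val('f') = 2 - 6 = -4
  B^(n-1-k) = 11^3 mod 97 = 70
  Delta = -4 * 70 mod 97 = 11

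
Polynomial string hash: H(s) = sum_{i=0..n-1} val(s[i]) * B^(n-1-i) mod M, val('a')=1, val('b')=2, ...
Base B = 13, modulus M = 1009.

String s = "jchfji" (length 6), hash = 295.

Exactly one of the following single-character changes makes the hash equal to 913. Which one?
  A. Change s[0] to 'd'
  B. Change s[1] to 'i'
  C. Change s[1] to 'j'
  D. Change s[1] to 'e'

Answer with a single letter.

Answer: D

Derivation:
Option A: s[0]='j'->'d', delta=(4-10)*13^5 mod 1009 = 114, hash=295+114 mod 1009 = 409
Option B: s[1]='c'->'i', delta=(9-3)*13^4 mod 1009 = 845, hash=295+845 mod 1009 = 131
Option C: s[1]='c'->'j', delta=(10-3)*13^4 mod 1009 = 145, hash=295+145 mod 1009 = 440
Option D: s[1]='c'->'e', delta=(5-3)*13^4 mod 1009 = 618, hash=295+618 mod 1009 = 913 <-- target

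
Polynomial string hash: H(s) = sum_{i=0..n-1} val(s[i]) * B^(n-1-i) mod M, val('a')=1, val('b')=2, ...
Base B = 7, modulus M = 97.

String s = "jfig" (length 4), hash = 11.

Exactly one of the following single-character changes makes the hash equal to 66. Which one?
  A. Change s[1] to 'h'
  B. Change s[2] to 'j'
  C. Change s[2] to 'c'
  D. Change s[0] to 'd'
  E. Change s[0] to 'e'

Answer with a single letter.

Option A: s[1]='f'->'h', delta=(8-6)*7^2 mod 97 = 1, hash=11+1 mod 97 = 12
Option B: s[2]='i'->'j', delta=(10-9)*7^1 mod 97 = 7, hash=11+7 mod 97 = 18
Option C: s[2]='i'->'c', delta=(3-9)*7^1 mod 97 = 55, hash=11+55 mod 97 = 66 <-- target
Option D: s[0]='j'->'d', delta=(4-10)*7^3 mod 97 = 76, hash=11+76 mod 97 = 87
Option E: s[0]='j'->'e', delta=(5-10)*7^3 mod 97 = 31, hash=11+31 mod 97 = 42

Answer: C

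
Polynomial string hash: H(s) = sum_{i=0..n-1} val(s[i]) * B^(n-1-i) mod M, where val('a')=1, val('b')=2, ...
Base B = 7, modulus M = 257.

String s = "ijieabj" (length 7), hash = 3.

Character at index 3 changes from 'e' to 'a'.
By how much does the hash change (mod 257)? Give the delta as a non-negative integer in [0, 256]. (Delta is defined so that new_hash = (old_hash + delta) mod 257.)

Delta formula: (val(new) - val(old)) * B^(n-1-k) mod M
  val('a') - val('e') = 1 - 5 = -4
  B^(n-1-k) = 7^3 mod 257 = 86
  Delta = -4 * 86 mod 257 = 170

Answer: 170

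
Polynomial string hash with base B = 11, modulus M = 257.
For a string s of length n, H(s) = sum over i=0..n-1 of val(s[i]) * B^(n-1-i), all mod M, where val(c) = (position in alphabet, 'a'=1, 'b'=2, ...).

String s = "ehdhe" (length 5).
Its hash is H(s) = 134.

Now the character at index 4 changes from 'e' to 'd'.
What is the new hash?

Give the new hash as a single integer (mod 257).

val('e') = 5, val('d') = 4
Position k = 4, exponent = n-1-k = 0
B^0 mod M = 11^0 mod 257 = 1
Delta = (4 - 5) * 1 mod 257 = 256
New hash = (134 + 256) mod 257 = 133

Answer: 133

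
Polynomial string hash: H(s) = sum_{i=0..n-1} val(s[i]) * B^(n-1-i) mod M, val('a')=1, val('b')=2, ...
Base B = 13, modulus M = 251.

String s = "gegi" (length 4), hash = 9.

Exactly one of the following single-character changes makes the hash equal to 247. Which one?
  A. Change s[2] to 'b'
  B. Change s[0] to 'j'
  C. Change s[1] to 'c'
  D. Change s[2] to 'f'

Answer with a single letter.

Answer: D

Derivation:
Option A: s[2]='g'->'b', delta=(2-7)*13^1 mod 251 = 186, hash=9+186 mod 251 = 195
Option B: s[0]='g'->'j', delta=(10-7)*13^3 mod 251 = 65, hash=9+65 mod 251 = 74
Option C: s[1]='e'->'c', delta=(3-5)*13^2 mod 251 = 164, hash=9+164 mod 251 = 173
Option D: s[2]='g'->'f', delta=(6-7)*13^1 mod 251 = 238, hash=9+238 mod 251 = 247 <-- target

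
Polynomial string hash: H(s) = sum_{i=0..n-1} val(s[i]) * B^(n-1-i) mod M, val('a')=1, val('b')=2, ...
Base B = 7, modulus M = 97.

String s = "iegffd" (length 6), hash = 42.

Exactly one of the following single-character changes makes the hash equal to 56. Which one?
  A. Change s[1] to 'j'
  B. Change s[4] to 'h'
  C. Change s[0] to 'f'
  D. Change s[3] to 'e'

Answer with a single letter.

Answer: B

Derivation:
Option A: s[1]='e'->'j', delta=(10-5)*7^4 mod 97 = 74, hash=42+74 mod 97 = 19
Option B: s[4]='f'->'h', delta=(8-6)*7^1 mod 97 = 14, hash=42+14 mod 97 = 56 <-- target
Option C: s[0]='i'->'f', delta=(6-9)*7^5 mod 97 = 19, hash=42+19 mod 97 = 61
Option D: s[3]='f'->'e', delta=(5-6)*7^2 mod 97 = 48, hash=42+48 mod 97 = 90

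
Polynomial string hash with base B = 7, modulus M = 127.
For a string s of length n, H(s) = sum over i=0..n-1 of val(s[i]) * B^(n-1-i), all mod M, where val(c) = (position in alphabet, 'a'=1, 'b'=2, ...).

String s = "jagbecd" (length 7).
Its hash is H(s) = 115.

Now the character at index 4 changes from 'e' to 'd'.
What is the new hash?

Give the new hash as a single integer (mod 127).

val('e') = 5, val('d') = 4
Position k = 4, exponent = n-1-k = 2
B^2 mod M = 7^2 mod 127 = 49
Delta = (4 - 5) * 49 mod 127 = 78
New hash = (115 + 78) mod 127 = 66

Answer: 66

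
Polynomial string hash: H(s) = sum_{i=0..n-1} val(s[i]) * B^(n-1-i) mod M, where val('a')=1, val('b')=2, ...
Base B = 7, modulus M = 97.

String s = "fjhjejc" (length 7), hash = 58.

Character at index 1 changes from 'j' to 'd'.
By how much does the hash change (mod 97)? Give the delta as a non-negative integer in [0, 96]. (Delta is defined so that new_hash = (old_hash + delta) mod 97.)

Answer: 38

Derivation:
Delta formula: (val(new) - val(old)) * B^(n-1-k) mod M
  val('d') - val('j') = 4 - 10 = -6
  B^(n-1-k) = 7^5 mod 97 = 26
  Delta = -6 * 26 mod 97 = 38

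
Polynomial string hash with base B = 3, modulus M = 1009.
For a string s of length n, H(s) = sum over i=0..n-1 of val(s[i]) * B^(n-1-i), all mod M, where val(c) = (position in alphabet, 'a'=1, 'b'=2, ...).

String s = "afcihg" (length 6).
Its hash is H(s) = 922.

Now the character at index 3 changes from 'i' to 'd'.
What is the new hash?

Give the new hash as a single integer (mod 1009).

Answer: 877

Derivation:
val('i') = 9, val('d') = 4
Position k = 3, exponent = n-1-k = 2
B^2 mod M = 3^2 mod 1009 = 9
Delta = (4 - 9) * 9 mod 1009 = 964
New hash = (922 + 964) mod 1009 = 877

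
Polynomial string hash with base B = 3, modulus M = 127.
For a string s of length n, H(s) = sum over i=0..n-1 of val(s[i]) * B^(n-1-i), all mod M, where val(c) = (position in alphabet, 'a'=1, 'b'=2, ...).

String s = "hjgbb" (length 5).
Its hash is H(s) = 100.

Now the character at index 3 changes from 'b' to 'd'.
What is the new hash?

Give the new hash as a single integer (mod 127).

Answer: 106

Derivation:
val('b') = 2, val('d') = 4
Position k = 3, exponent = n-1-k = 1
B^1 mod M = 3^1 mod 127 = 3
Delta = (4 - 2) * 3 mod 127 = 6
New hash = (100 + 6) mod 127 = 106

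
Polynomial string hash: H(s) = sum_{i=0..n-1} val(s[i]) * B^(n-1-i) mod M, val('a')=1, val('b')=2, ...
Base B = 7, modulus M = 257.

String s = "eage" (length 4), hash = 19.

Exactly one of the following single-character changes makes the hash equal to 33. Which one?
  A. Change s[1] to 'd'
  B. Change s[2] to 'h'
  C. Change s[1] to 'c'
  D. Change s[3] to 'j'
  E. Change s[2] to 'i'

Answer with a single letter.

Answer: E

Derivation:
Option A: s[1]='a'->'d', delta=(4-1)*7^2 mod 257 = 147, hash=19+147 mod 257 = 166
Option B: s[2]='g'->'h', delta=(8-7)*7^1 mod 257 = 7, hash=19+7 mod 257 = 26
Option C: s[1]='a'->'c', delta=(3-1)*7^2 mod 257 = 98, hash=19+98 mod 257 = 117
Option D: s[3]='e'->'j', delta=(10-5)*7^0 mod 257 = 5, hash=19+5 mod 257 = 24
Option E: s[2]='g'->'i', delta=(9-7)*7^1 mod 257 = 14, hash=19+14 mod 257 = 33 <-- target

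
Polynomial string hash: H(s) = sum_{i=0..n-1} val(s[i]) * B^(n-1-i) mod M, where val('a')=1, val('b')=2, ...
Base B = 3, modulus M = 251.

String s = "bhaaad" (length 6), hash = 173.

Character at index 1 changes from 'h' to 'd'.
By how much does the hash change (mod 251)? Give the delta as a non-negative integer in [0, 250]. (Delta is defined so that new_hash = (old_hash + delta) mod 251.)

Answer: 178

Derivation:
Delta formula: (val(new) - val(old)) * B^(n-1-k) mod M
  val('d') - val('h') = 4 - 8 = -4
  B^(n-1-k) = 3^4 mod 251 = 81
  Delta = -4 * 81 mod 251 = 178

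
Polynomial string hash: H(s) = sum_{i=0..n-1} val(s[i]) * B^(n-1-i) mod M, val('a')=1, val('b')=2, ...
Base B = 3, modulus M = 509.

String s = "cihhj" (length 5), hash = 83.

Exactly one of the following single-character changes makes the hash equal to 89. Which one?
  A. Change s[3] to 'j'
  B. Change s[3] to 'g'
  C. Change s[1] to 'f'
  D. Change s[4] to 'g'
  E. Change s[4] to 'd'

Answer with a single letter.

Option A: s[3]='h'->'j', delta=(10-8)*3^1 mod 509 = 6, hash=83+6 mod 509 = 89 <-- target
Option B: s[3]='h'->'g', delta=(7-8)*3^1 mod 509 = 506, hash=83+506 mod 509 = 80
Option C: s[1]='i'->'f', delta=(6-9)*3^3 mod 509 = 428, hash=83+428 mod 509 = 2
Option D: s[4]='j'->'g', delta=(7-10)*3^0 mod 509 = 506, hash=83+506 mod 509 = 80
Option E: s[4]='j'->'d', delta=(4-10)*3^0 mod 509 = 503, hash=83+503 mod 509 = 77

Answer: A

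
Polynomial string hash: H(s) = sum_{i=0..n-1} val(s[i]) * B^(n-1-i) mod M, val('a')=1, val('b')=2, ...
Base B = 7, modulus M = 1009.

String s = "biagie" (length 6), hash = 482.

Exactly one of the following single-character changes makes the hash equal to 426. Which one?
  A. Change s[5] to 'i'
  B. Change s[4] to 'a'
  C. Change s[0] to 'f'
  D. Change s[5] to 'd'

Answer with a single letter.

Option A: s[5]='e'->'i', delta=(9-5)*7^0 mod 1009 = 4, hash=482+4 mod 1009 = 486
Option B: s[4]='i'->'a', delta=(1-9)*7^1 mod 1009 = 953, hash=482+953 mod 1009 = 426 <-- target
Option C: s[0]='b'->'f', delta=(6-2)*7^5 mod 1009 = 634, hash=482+634 mod 1009 = 107
Option D: s[5]='e'->'d', delta=(4-5)*7^0 mod 1009 = 1008, hash=482+1008 mod 1009 = 481

Answer: B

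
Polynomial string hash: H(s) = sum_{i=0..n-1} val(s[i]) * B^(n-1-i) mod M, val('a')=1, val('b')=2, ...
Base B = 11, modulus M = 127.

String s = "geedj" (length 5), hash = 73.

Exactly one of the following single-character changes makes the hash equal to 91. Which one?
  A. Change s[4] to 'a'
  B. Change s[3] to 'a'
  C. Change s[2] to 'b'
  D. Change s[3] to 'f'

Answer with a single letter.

Option A: s[4]='j'->'a', delta=(1-10)*11^0 mod 127 = 118, hash=73+118 mod 127 = 64
Option B: s[3]='d'->'a', delta=(1-4)*11^1 mod 127 = 94, hash=73+94 mod 127 = 40
Option C: s[2]='e'->'b', delta=(2-5)*11^2 mod 127 = 18, hash=73+18 mod 127 = 91 <-- target
Option D: s[3]='d'->'f', delta=(6-4)*11^1 mod 127 = 22, hash=73+22 mod 127 = 95

Answer: C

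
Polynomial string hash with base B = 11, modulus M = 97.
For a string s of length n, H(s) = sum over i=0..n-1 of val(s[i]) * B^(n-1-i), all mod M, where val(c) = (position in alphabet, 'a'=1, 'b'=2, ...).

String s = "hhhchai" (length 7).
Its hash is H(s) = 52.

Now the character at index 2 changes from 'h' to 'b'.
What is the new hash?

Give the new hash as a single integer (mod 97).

val('h') = 8, val('b') = 2
Position k = 2, exponent = n-1-k = 4
B^4 mod M = 11^4 mod 97 = 91
Delta = (2 - 8) * 91 mod 97 = 36
New hash = (52 + 36) mod 97 = 88

Answer: 88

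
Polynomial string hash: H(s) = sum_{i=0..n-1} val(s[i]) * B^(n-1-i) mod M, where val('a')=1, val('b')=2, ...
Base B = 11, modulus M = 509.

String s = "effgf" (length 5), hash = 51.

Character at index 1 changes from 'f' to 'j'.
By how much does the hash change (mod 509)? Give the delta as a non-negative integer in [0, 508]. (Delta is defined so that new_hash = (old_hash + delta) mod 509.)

Answer: 234

Derivation:
Delta formula: (val(new) - val(old)) * B^(n-1-k) mod M
  val('j') - val('f') = 10 - 6 = 4
  B^(n-1-k) = 11^3 mod 509 = 313
  Delta = 4 * 313 mod 509 = 234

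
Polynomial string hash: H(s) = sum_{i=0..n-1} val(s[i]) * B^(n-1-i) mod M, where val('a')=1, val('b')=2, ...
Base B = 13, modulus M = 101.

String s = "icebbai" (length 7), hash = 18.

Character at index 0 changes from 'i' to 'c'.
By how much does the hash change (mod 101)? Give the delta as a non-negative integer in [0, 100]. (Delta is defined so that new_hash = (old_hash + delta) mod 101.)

Answer: 88

Derivation:
Delta formula: (val(new) - val(old)) * B^(n-1-k) mod M
  val('c') - val('i') = 3 - 9 = -6
  B^(n-1-k) = 13^6 mod 101 = 19
  Delta = -6 * 19 mod 101 = 88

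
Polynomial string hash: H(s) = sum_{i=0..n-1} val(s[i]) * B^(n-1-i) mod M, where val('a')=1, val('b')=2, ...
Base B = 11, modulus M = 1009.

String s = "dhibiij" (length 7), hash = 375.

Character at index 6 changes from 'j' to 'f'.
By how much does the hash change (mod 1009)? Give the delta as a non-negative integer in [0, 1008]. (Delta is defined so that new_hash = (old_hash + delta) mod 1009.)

Answer: 1005

Derivation:
Delta formula: (val(new) - val(old)) * B^(n-1-k) mod M
  val('f') - val('j') = 6 - 10 = -4
  B^(n-1-k) = 11^0 mod 1009 = 1
  Delta = -4 * 1 mod 1009 = 1005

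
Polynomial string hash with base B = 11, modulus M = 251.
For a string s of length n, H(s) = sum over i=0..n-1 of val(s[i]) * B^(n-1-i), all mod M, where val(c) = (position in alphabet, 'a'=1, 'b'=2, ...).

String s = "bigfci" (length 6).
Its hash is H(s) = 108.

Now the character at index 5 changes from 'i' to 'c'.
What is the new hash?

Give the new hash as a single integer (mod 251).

Answer: 102

Derivation:
val('i') = 9, val('c') = 3
Position k = 5, exponent = n-1-k = 0
B^0 mod M = 11^0 mod 251 = 1
Delta = (3 - 9) * 1 mod 251 = 245
New hash = (108 + 245) mod 251 = 102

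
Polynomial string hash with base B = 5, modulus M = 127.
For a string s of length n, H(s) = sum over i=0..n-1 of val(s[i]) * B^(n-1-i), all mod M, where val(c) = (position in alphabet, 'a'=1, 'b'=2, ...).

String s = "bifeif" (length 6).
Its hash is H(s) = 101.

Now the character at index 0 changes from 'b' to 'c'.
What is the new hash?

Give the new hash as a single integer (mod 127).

Answer: 51

Derivation:
val('b') = 2, val('c') = 3
Position k = 0, exponent = n-1-k = 5
B^5 mod M = 5^5 mod 127 = 77
Delta = (3 - 2) * 77 mod 127 = 77
New hash = (101 + 77) mod 127 = 51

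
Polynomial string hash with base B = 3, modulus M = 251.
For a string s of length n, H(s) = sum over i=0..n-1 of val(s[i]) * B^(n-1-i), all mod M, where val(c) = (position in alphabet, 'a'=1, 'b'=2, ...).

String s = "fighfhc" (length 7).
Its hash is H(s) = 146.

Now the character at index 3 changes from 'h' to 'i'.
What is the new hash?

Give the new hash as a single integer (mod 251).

val('h') = 8, val('i') = 9
Position k = 3, exponent = n-1-k = 3
B^3 mod M = 3^3 mod 251 = 27
Delta = (9 - 8) * 27 mod 251 = 27
New hash = (146 + 27) mod 251 = 173

Answer: 173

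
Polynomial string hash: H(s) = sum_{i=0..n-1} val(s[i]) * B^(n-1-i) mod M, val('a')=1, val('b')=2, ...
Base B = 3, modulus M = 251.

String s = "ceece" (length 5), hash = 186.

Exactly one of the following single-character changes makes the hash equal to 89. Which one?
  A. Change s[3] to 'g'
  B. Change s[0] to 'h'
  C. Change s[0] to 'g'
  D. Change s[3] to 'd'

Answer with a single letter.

Answer: B

Derivation:
Option A: s[3]='c'->'g', delta=(7-3)*3^1 mod 251 = 12, hash=186+12 mod 251 = 198
Option B: s[0]='c'->'h', delta=(8-3)*3^4 mod 251 = 154, hash=186+154 mod 251 = 89 <-- target
Option C: s[0]='c'->'g', delta=(7-3)*3^4 mod 251 = 73, hash=186+73 mod 251 = 8
Option D: s[3]='c'->'d', delta=(4-3)*3^1 mod 251 = 3, hash=186+3 mod 251 = 189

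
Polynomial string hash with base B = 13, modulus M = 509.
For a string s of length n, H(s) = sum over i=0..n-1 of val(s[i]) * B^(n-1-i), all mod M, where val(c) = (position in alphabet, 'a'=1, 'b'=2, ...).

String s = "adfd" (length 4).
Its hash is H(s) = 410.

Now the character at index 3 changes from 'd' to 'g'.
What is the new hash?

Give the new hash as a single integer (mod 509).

val('d') = 4, val('g') = 7
Position k = 3, exponent = n-1-k = 0
B^0 mod M = 13^0 mod 509 = 1
Delta = (7 - 4) * 1 mod 509 = 3
New hash = (410 + 3) mod 509 = 413

Answer: 413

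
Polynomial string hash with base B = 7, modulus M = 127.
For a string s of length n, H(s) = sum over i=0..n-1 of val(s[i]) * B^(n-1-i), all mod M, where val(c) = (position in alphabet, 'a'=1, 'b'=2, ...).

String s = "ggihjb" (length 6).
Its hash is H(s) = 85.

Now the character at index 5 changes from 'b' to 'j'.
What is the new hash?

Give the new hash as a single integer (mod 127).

Answer: 93

Derivation:
val('b') = 2, val('j') = 10
Position k = 5, exponent = n-1-k = 0
B^0 mod M = 7^0 mod 127 = 1
Delta = (10 - 2) * 1 mod 127 = 8
New hash = (85 + 8) mod 127 = 93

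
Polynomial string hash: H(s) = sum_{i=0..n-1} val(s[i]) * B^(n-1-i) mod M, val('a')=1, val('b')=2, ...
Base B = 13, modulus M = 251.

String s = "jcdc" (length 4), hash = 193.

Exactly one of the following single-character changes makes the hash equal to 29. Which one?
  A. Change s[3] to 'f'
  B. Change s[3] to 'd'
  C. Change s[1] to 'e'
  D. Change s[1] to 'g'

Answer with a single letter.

Answer: C

Derivation:
Option A: s[3]='c'->'f', delta=(6-3)*13^0 mod 251 = 3, hash=193+3 mod 251 = 196
Option B: s[3]='c'->'d', delta=(4-3)*13^0 mod 251 = 1, hash=193+1 mod 251 = 194
Option C: s[1]='c'->'e', delta=(5-3)*13^2 mod 251 = 87, hash=193+87 mod 251 = 29 <-- target
Option D: s[1]='c'->'g', delta=(7-3)*13^2 mod 251 = 174, hash=193+174 mod 251 = 116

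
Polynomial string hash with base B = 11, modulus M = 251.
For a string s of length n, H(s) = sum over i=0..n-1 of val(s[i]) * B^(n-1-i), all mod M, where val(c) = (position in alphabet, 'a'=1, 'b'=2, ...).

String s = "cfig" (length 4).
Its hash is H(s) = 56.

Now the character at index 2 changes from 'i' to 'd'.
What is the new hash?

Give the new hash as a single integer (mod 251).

val('i') = 9, val('d') = 4
Position k = 2, exponent = n-1-k = 1
B^1 mod M = 11^1 mod 251 = 11
Delta = (4 - 9) * 11 mod 251 = 196
New hash = (56 + 196) mod 251 = 1

Answer: 1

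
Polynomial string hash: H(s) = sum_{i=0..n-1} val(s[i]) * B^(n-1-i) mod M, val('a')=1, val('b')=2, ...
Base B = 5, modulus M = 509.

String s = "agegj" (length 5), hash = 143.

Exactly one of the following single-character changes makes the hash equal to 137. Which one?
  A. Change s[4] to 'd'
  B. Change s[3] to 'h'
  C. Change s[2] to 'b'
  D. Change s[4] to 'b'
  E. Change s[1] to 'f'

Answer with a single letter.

Answer: A

Derivation:
Option A: s[4]='j'->'d', delta=(4-10)*5^0 mod 509 = 503, hash=143+503 mod 509 = 137 <-- target
Option B: s[3]='g'->'h', delta=(8-7)*5^1 mod 509 = 5, hash=143+5 mod 509 = 148
Option C: s[2]='e'->'b', delta=(2-5)*5^2 mod 509 = 434, hash=143+434 mod 509 = 68
Option D: s[4]='j'->'b', delta=(2-10)*5^0 mod 509 = 501, hash=143+501 mod 509 = 135
Option E: s[1]='g'->'f', delta=(6-7)*5^3 mod 509 = 384, hash=143+384 mod 509 = 18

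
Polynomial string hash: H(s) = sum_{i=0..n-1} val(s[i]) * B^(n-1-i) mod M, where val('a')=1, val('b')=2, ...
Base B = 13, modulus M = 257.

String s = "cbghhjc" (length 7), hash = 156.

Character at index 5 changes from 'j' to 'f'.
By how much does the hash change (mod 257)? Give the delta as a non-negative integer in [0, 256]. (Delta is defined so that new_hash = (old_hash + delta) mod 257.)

Answer: 205

Derivation:
Delta formula: (val(new) - val(old)) * B^(n-1-k) mod M
  val('f') - val('j') = 6 - 10 = -4
  B^(n-1-k) = 13^1 mod 257 = 13
  Delta = -4 * 13 mod 257 = 205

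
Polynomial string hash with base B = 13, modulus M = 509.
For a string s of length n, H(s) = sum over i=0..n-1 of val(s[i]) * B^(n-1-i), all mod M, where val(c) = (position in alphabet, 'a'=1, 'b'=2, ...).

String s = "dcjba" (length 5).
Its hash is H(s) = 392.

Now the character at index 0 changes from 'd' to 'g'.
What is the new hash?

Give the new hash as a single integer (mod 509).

Answer: 54

Derivation:
val('d') = 4, val('g') = 7
Position k = 0, exponent = n-1-k = 4
B^4 mod M = 13^4 mod 509 = 57
Delta = (7 - 4) * 57 mod 509 = 171
New hash = (392 + 171) mod 509 = 54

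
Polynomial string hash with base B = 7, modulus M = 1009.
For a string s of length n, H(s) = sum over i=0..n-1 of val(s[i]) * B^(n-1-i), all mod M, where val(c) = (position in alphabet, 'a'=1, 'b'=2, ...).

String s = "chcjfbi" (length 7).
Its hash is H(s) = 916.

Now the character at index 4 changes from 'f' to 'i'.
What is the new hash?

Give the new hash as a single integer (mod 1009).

val('f') = 6, val('i') = 9
Position k = 4, exponent = n-1-k = 2
B^2 mod M = 7^2 mod 1009 = 49
Delta = (9 - 6) * 49 mod 1009 = 147
New hash = (916 + 147) mod 1009 = 54

Answer: 54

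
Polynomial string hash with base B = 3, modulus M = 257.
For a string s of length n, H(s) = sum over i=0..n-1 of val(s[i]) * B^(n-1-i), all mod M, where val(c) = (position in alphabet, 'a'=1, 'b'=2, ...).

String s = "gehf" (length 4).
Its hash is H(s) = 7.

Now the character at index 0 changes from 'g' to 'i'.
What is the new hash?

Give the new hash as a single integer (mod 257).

Answer: 61

Derivation:
val('g') = 7, val('i') = 9
Position k = 0, exponent = n-1-k = 3
B^3 mod M = 3^3 mod 257 = 27
Delta = (9 - 7) * 27 mod 257 = 54
New hash = (7 + 54) mod 257 = 61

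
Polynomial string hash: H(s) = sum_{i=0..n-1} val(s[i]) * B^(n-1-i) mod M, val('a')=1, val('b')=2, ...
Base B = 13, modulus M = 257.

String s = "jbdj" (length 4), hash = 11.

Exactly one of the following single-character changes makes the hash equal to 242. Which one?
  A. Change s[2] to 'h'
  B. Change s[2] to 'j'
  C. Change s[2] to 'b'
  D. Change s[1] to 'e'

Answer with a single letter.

Answer: C

Derivation:
Option A: s[2]='d'->'h', delta=(8-4)*13^1 mod 257 = 52, hash=11+52 mod 257 = 63
Option B: s[2]='d'->'j', delta=(10-4)*13^1 mod 257 = 78, hash=11+78 mod 257 = 89
Option C: s[2]='d'->'b', delta=(2-4)*13^1 mod 257 = 231, hash=11+231 mod 257 = 242 <-- target
Option D: s[1]='b'->'e', delta=(5-2)*13^2 mod 257 = 250, hash=11+250 mod 257 = 4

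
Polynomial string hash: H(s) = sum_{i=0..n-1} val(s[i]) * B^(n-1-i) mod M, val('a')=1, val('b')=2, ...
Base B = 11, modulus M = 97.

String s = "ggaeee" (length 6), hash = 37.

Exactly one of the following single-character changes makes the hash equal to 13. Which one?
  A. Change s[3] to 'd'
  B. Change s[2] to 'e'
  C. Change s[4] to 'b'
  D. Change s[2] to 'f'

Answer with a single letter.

Option A: s[3]='e'->'d', delta=(4-5)*11^2 mod 97 = 73, hash=37+73 mod 97 = 13 <-- target
Option B: s[2]='a'->'e', delta=(5-1)*11^3 mod 97 = 86, hash=37+86 mod 97 = 26
Option C: s[4]='e'->'b', delta=(2-5)*11^1 mod 97 = 64, hash=37+64 mod 97 = 4
Option D: s[2]='a'->'f', delta=(6-1)*11^3 mod 97 = 59, hash=37+59 mod 97 = 96

Answer: A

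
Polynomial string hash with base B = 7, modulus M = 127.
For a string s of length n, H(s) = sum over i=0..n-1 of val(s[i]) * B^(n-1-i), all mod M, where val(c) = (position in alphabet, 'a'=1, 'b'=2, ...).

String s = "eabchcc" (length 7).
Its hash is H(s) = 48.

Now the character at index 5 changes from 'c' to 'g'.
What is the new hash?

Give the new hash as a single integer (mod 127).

val('c') = 3, val('g') = 7
Position k = 5, exponent = n-1-k = 1
B^1 mod M = 7^1 mod 127 = 7
Delta = (7 - 3) * 7 mod 127 = 28
New hash = (48 + 28) mod 127 = 76

Answer: 76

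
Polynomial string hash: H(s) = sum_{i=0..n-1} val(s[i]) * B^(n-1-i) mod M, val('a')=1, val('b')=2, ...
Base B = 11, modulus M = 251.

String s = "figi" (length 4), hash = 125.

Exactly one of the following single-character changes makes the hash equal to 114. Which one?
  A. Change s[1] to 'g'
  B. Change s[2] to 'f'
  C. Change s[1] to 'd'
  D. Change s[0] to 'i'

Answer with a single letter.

Option A: s[1]='i'->'g', delta=(7-9)*11^2 mod 251 = 9, hash=125+9 mod 251 = 134
Option B: s[2]='g'->'f', delta=(6-7)*11^1 mod 251 = 240, hash=125+240 mod 251 = 114 <-- target
Option C: s[1]='i'->'d', delta=(4-9)*11^2 mod 251 = 148, hash=125+148 mod 251 = 22
Option D: s[0]='f'->'i', delta=(9-6)*11^3 mod 251 = 228, hash=125+228 mod 251 = 102

Answer: B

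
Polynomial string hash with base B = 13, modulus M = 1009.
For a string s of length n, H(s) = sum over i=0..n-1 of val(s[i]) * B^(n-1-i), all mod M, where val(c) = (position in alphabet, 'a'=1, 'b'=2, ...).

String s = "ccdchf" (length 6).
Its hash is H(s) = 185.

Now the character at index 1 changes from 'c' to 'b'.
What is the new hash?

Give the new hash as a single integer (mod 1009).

Answer: 885

Derivation:
val('c') = 3, val('b') = 2
Position k = 1, exponent = n-1-k = 4
B^4 mod M = 13^4 mod 1009 = 309
Delta = (2 - 3) * 309 mod 1009 = 700
New hash = (185 + 700) mod 1009 = 885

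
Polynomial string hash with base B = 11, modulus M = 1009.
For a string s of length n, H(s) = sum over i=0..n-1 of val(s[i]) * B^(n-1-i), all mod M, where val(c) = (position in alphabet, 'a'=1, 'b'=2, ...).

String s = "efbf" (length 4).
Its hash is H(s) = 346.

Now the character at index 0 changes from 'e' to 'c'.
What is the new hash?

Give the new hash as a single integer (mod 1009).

val('e') = 5, val('c') = 3
Position k = 0, exponent = n-1-k = 3
B^3 mod M = 11^3 mod 1009 = 322
Delta = (3 - 5) * 322 mod 1009 = 365
New hash = (346 + 365) mod 1009 = 711

Answer: 711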